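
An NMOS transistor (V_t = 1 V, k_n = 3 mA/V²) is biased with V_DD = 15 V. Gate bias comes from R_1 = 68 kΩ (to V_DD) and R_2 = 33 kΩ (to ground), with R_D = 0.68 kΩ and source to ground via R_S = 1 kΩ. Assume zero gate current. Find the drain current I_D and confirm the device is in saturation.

I_D ≈ 2.6 mA

V_G = V_DD·R_2/(R_1+R_2) = 15×33/101 = 4.9 V.
Assume saturation: I_D = (k_n/2)(V_GS − V_t)² with V_GS = V_G − I_D·R_S = 4.9 − 1·I_D.
Substituting gives 1.5·I_D² − 12.7·I_D + 22.8 = 0, with roots I_D = 2.59 or 5.88 mA.
The root I_D = 5.88 mA gives V_GS = -0.98 V ≤ V_t, so take I_D = 2.59 mA.
Then V_GS = 2.31 V and V_DS = V_DD − I_D(R_D+R_S) = 15 − 2.59×1.68 = 10.7 V.
Saturation requires V_DS ≥ V_GS − V_t = 1.31 V; 10.7 ≥ 1.31 ✓.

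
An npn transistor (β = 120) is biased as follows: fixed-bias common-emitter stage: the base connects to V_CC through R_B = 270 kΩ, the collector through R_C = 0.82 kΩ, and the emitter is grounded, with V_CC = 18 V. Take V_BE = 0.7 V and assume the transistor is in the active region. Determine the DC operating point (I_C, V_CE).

I_C ≈ 7.7 mA, V_CE ≈ 12 V

Base loop: V_CC = I_B·R_B + V_BE, so I_B = (18 − 0.7)/270 kΩ = 0.0641 mA.
In the active region I_C = β·I_B = 120 × 0.0641 = 7.69 mA.
Collector loop: V_CE = V_CC − I_C·R_C = 18 − 7.69×0.82 = 11.7 V.
Since V_CE = 11.7 V > V_CE(sat) ≈ 0.2 V, the transistor is in the active region as assumed.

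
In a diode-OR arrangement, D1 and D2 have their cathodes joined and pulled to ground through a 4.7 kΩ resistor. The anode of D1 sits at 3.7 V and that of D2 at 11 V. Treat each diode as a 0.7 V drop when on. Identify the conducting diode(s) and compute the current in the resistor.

Only D2 conducts; I_R ≈ 2.2 mA

Assume both conduct. Then node N would need to be at both 3.7−0.7 = 3 V and 11−0.7 = 10.3 V, which is impossible.
Assume only D2 conducts: V_N = 11 − 0.7 = 10.3 V, so I_R = 10.3/4.7 = 2.19 mA.
Check D1: its anode-to-cathode voltage is 3.7 − 10.3 = -6.6 V < 0.7 V, so it is off. The assumption is consistent.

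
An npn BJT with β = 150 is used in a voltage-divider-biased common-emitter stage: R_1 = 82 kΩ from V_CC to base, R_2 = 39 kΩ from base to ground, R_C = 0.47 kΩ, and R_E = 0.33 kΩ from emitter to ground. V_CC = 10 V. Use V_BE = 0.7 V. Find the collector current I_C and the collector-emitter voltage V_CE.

Thevenize the base divider: V_Th = V_CC·R_2/(R_1+R_2) = 10×39/121 = 3.22 V, R_Th = R_1‖R_2 = 26.4 kΩ.
Base-emitter loop: V_Th = I_B·R_Th + V_BE + (β+1)I_B·R_E, so I_B = (3.22 − 0.7) / (26.4 + 151×0.33) = 0.0331 mA.
I_C = β·I_B = 150×0.0331 = 4.96 mA, and I_E = (β+1)I_B = 5 mA.
V_CE = V_CC − I_C·R_C − I_E·R_E = 10 − 4.96×0.47 − 5×0.33 = 6.02 V.
V_CE = 6.02 V > 0.2 V confirms active-region operation.

I_C ≈ 5 mA, V_CE ≈ 6 V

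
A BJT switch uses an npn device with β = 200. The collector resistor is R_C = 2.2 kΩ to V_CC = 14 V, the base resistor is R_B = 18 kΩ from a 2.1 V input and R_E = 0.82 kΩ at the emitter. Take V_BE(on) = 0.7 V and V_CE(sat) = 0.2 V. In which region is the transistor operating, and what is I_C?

Assume active. Base-emitter loop: I_B = (V_BB − V_BE)/(R_B + (β+1)R_E) = (2.1 − 0.7)/(18 + 201×0.82) = 0.00766 mA.
I_C = β·I_B = 200×0.00766 = 1.53 mA.
V_CE = V_CC − I_C·R_C − I_E·R_E = 14 − 1.53×2.2 − 1.54×0.82 = 9.37 V > V_CE(sat), so the active-region assumption holds.

active; I_C ≈ 1.5 mA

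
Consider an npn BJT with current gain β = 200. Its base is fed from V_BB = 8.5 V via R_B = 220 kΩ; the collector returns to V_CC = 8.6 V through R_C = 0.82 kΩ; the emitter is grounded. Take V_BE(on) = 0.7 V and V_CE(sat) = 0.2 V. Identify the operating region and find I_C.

Assume active. Base-emitter loop: I_B = (V_BB − V_BE)/R_B = (8.5 − 0.7)/220 = 0.0355 mA.
I_C = β·I_B = 200×0.0355 = 7.09 mA.
V_CE = V_CC − I_C·R_C = 8.6 − 7.09×0.82 = 2.79 V > V_CE(sat), so the active-region assumption holds.

active; I_C ≈ 7.1 mA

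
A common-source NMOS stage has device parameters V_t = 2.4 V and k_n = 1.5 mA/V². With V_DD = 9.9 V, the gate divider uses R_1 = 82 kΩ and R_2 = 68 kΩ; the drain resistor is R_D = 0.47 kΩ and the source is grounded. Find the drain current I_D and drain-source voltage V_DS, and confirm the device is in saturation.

V_G = V_DD·R_2/(R_1+R_2) = 9.9×68/150 = 4.49 V. With the source grounded, V_GS = V_G = 4.49 V.
Assume saturation: I_D = (k_n/2)(V_GS − V_t)² = (1.5/2)×(4.49 − 2.4)² = 0.75×2.09² = 3.27 mA.
V_DS = V_DD − I_D·R_D = 9.9 − 3.27×0.47 = 8.36 V.
Saturation requires V_DS ≥ V_GS − V_t = 2.09 V; 8.36 ≥ 2.09 ✓.

I_D ≈ 3.3 mA, V_DS ≈ 8.4 V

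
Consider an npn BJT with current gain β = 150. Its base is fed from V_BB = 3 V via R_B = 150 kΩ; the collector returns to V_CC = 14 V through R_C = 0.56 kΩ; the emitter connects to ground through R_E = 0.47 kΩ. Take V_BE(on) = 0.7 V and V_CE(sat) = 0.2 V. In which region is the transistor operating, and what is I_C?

Assume active. Base-emitter loop: I_B = (V_BB − V_BE)/(R_B + (β+1)R_E) = (3 − 0.7)/(150 + 151×0.47) = 0.0104 mA.
I_C = β·I_B = 150×0.0104 = 1.56 mA.
V_CE = V_CC − I_C·R_C − I_E·R_E = 14 − 1.56×0.56 − 1.57×0.47 = 12.4 V > V_CE(sat), so the active-region assumption holds.

active; I_C ≈ 1.6 mA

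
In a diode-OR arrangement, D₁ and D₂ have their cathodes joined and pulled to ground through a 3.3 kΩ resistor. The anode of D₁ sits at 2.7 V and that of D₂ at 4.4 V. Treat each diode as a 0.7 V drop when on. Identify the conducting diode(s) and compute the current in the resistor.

Only D₂ conducts; I_R ≈ 1.1 mA

Assume both conduct. Then node N would need to be at both 2.7−0.7 = 2 V and 4.4−0.7 = 3.7 V, which is impossible.
Assume only D₂ conducts: V_N = 4.4 − 0.7 = 3.7 V, so I_R = 3.7/3.3 = 1.12 mA.
Check D₁: its anode-to-cathode voltage is 2.7 − 3.7 = -1 V < 0.7 V, so it is off. The assumption is consistent.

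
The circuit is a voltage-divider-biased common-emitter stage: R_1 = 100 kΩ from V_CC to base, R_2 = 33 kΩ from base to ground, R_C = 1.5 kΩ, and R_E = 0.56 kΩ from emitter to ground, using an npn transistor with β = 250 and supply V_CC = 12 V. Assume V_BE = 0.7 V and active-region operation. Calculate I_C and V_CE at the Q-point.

Thevenize the base divider: V_Th = V_CC·R_2/(R_1+R_2) = 12×33/133 = 2.98 V, R_Th = R_1‖R_2 = 24.8 kΩ.
Base-emitter loop: V_Th = I_B·R_Th + V_BE + (β+1)I_B·R_E, so I_B = (2.98 − 0.7) / (24.8 + 251×0.56) = 0.0138 mA.
I_C = β·I_B = 250×0.0138 = 3.44 mA, and I_E = (β+1)I_B = 3.46 mA.
V_CE = V_CC − I_C·R_C − I_E·R_E = 12 − 3.44×1.5 − 3.46×0.56 = 4.9 V.
V_CE = 4.9 V > 0.2 V confirms active-region operation.

I_C ≈ 3.4 mA, V_CE ≈ 4.9 V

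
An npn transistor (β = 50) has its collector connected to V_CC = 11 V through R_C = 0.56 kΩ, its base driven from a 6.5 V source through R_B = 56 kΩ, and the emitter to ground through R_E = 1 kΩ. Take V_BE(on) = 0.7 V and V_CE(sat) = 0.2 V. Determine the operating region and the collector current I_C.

active; I_C ≈ 2.7 mA

Assume active. Base-emitter loop: I_B = (V_BB − V_BE)/(R_B + (β+1)R_E) = (6.5 − 0.7)/(56 + 51×1) = 0.0542 mA.
I_C = β·I_B = 50×0.0542 = 2.71 mA.
V_CE = V_CC − I_C·R_C − I_E·R_E = 11 − 2.71×0.56 − 2.76×1 = 6.72 V > V_CE(sat), so the active-region assumption holds.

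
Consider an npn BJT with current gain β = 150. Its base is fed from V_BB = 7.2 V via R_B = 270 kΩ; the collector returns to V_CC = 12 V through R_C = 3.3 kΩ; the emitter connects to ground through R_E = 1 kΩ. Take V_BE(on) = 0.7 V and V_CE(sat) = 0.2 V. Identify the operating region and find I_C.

Assume active. Base-emitter loop: I_B = (V_BB − V_BE)/(R_B + (β+1)R_E) = (7.2 − 0.7)/(270 + 151×1) = 0.0154 mA.
I_C = β·I_B = 150×0.0154 = 2.32 mA.
V_CE = V_CC − I_C·R_C − I_E·R_E = 12 − 2.32×3.3 − 2.33×1 = 2.03 V > V_CE(sat), so the active-region assumption holds.

active; I_C ≈ 2.3 mA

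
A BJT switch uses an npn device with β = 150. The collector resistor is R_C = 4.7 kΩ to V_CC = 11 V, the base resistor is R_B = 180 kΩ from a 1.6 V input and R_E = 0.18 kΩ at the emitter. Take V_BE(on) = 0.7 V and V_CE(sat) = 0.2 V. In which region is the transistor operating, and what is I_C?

active; I_C ≈ 0.65 mA

Assume active. Base-emitter loop: I_B = (V_BB − V_BE)/(R_B + (β+1)R_E) = (1.6 − 0.7)/(180 + 151×0.18) = 0.00434 mA.
I_C = β·I_B = 150×0.00434 = 0.652 mA.
V_CE = V_CC − I_C·R_C − I_E·R_E = 11 − 0.652×4.7 − 0.656×0.18 = 7.82 V > V_CE(sat), so the active-region assumption holds.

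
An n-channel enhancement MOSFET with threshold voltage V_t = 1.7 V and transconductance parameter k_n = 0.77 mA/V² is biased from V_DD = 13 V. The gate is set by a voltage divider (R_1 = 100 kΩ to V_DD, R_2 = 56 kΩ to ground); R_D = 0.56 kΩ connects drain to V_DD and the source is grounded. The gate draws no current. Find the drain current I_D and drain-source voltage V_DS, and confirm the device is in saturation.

V_G = V_DD·R_2/(R_1+R_2) = 13×56/156 = 4.67 V. With the source grounded, V_GS = V_G = 4.67 V.
Assume saturation: I_D = (k_n/2)(V_GS − V_t)² = (0.77/2)×(4.67 − 1.7)² = 0.385×2.97² = 3.39 mA.
V_DS = V_DD − I_D·R_D = 13 − 3.39×0.56 = 11.1 V.
Saturation requires V_DS ≥ V_GS − V_t = 2.97 V; 11.1 ≥ 2.97 ✓.

I_D ≈ 3.4 mA, V_DS ≈ 11 V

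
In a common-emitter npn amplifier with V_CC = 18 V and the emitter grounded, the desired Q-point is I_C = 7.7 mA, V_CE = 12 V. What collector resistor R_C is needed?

Collector loop: V_CC = I_C·R_C + V_CE.
R_C = (V_CC − V_CE)/I_C = (18 − 12)/7.7 = 0.779 kΩ.

R_C ≈ 0.78 kΩ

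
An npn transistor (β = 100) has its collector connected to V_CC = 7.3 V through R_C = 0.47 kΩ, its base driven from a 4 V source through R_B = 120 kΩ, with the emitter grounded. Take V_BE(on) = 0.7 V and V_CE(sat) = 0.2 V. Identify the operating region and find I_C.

active; I_C ≈ 2.8 mA

Assume active. Base-emitter loop: I_B = (V_BB − V_BE)/R_B = (4 − 0.7)/120 = 0.0275 mA.
I_C = β·I_B = 100×0.0275 = 2.75 mA.
V_CE = V_CC − I_C·R_C = 7.3 − 2.75×0.47 = 6.01 V > V_CE(sat), so the active-region assumption holds.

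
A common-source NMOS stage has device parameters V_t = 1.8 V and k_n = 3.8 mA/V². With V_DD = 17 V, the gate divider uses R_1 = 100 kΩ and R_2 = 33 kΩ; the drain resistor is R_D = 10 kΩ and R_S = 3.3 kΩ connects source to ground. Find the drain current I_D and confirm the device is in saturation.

I_D ≈ 0.57 mA

V_G = V_DD·R_2/(R_1+R_2) = 17×33/133 = 4.22 V.
Assume saturation: I_D = (k_n/2)(V_GS − V_t)² with V_GS = V_G − I_D·R_S = 4.22 − 3.3·I_D.
Substituting gives 20.7·I_D² − 31.3·I_D + 11.1 = 0, with roots I_D = 0.567 or 0.947 mA.
The root I_D = 0.947 mA gives V_GS = 1.09 V ≤ V_t, so take I_D = 0.567 mA.
Then V_GS = 2.35 V and V_DS = V_DD − I_D(R_D+R_S) = 17 − 0.567×13.3 = 9.46 V.
Saturation requires V_DS ≥ V_GS − V_t = 0.546 V; 9.46 ≥ 0.546 ✓.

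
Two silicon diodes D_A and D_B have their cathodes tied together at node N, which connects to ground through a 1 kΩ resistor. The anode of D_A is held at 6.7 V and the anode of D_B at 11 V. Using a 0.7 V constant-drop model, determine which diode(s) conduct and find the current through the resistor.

Assume both conduct. Then node N would need to be at both 6.7−0.7 = 6 V and 11−0.7 = 10.3 V, which is impossible.
Assume only D_B conducts: V_N = 11 − 0.7 = 10.3 V, so I_R = 10.3/1 = 10.3 mA.
Check D_A: its anode-to-cathode voltage is 6.7 − 10.3 = -3.6 V < 0.7 V, so it is off. The assumption is consistent.

Only D_B conducts; I_R ≈ 10 mA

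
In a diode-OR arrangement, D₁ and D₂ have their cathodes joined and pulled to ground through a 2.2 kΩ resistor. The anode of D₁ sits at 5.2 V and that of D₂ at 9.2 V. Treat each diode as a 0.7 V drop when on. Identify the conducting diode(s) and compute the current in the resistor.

Assume both conduct. Then node N would need to be at both 5.2−0.7 = 4.5 V and 9.2−0.7 = 8.5 V, which is impossible.
Assume only D₂ conducts: V_N = 9.2 − 0.7 = 8.5 V, so I_R = 8.5/2.2 = 3.86 mA.
Check D₁: its anode-to-cathode voltage is 5.2 − 8.5 = -3.3 V < 0.7 V, so it is off. The assumption is consistent.

Only D₂ conducts; I_R ≈ 3.9 mA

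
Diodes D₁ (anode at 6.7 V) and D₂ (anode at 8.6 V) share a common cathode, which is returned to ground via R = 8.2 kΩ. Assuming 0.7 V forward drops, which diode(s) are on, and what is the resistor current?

Assume both conduct. Then node N would need to be at both 6.7−0.7 = 6 V and 8.6−0.7 = 7.9 V, which is impossible.
Assume only D₂ conducts: V_N = 8.6 − 0.7 = 7.9 V, so I_R = 7.9/8.2 = 0.963 mA.
Check D₁: its anode-to-cathode voltage is 6.7 − 7.9 = -1.2 V < 0.7 V, so it is off. The assumption is consistent.

Only D₂ conducts; I_R ≈ 0.96 mA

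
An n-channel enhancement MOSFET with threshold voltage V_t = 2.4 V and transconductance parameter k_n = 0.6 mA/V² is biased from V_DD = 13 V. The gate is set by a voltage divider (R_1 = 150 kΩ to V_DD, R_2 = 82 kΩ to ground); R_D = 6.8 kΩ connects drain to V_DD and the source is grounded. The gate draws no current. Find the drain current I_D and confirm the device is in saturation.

V_G = V_DD·R_2/(R_1+R_2) = 13×82/232 = 4.59 V. With the source grounded, V_GS = V_G = 4.59 V.
Assume saturation: I_D = (k_n/2)(V_GS − V_t)² = (0.6/2)×(4.59 − 2.4)² = 0.3×2.19² = 1.45 mA.
V_DS = V_DD − I_D·R_D = 13 − 1.45×6.8 = 3.17 V.
Saturation requires V_DS ≥ V_GS − V_t = 2.19 V; 3.17 ≥ 2.19 ✓.

I_D ≈ 1.4 mA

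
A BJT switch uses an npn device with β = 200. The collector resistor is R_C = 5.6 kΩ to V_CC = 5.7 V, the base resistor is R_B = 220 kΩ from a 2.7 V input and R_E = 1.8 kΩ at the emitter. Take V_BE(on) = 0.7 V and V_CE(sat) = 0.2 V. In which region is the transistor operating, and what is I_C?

active; I_C ≈ 0.69 mA

Assume active. Base-emitter loop: I_B = (V_BB − V_BE)/(R_B + (β+1)R_E) = (2.7 − 0.7)/(220 + 201×1.8) = 0.00344 mA.
I_C = β·I_B = 200×0.00344 = 0.688 mA.
V_CE = V_CC − I_C·R_C − I_E·R_E = 5.7 − 0.688×5.6 − 0.691×1.8 = 0.606 V > V_CE(sat), so the active-region assumption holds.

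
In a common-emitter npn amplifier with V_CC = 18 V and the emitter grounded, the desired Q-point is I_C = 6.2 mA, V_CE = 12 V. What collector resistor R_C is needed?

R_C ≈ 0.97 kΩ

Collector loop: V_CC = I_C·R_C + V_CE.
R_C = (V_CC − V_CE)/I_C = (18 − 12)/6.2 = 0.968 kΩ.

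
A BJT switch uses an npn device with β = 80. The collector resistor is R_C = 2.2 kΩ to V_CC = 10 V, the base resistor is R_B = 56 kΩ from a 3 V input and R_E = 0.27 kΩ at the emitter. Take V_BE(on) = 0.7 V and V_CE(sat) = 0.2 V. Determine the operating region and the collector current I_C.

active; I_C ≈ 2.4 mA

Assume active. Base-emitter loop: I_B = (V_BB − V_BE)/(R_B + (β+1)R_E) = (3 − 0.7)/(56 + 81×0.27) = 0.0295 mA.
I_C = β·I_B = 80×0.0295 = 2.36 mA.
V_CE = V_CC − I_C·R_C − I_E·R_E = 10 − 2.36×2.2 − 2.39×0.27 = 4.16 V > V_CE(sat), so the active-region assumption holds.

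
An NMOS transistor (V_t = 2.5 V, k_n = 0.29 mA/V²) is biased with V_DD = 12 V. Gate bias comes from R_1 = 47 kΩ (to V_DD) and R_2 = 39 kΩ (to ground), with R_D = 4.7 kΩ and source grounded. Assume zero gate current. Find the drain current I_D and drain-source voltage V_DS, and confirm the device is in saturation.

I_D ≈ 1.3 mA, V_DS ≈ 6.1 V

V_G = V_DD·R_2/(R_1+R_2) = 12×39/86 = 5.44 V. With the source grounded, V_GS = V_G = 5.44 V.
Assume saturation: I_D = (k_n/2)(V_GS − V_t)² = (0.29/2)×(5.44 − 2.5)² = 0.145×2.94² = 1.25 mA.
V_DS = V_DD − I_D·R_D = 12 − 1.25×4.7 = 6.1 V.
Saturation requires V_DS ≥ V_GS − V_t = 2.94 V; 6.1 ≥ 2.94 ✓.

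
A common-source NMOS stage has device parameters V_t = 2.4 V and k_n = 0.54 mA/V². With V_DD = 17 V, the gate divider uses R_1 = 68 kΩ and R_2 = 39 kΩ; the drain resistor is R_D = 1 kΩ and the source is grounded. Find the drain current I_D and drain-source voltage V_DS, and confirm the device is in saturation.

I_D ≈ 3.9 mA, V_DS ≈ 13 V

V_G = V_DD·R_2/(R_1+R_2) = 17×39/107 = 6.2 V. With the source grounded, V_GS = V_G = 6.2 V.
Assume saturation: I_D = (k_n/2)(V_GS − V_t)² = (0.54/2)×(6.2 − 2.4)² = 0.27×3.8² = 3.89 mA.
V_DS = V_DD − I_D·R_D = 17 − 3.89×1 = 13.1 V.
Saturation requires V_DS ≥ V_GS − V_t = 3.8 V; 13.1 ≥ 3.8 ✓.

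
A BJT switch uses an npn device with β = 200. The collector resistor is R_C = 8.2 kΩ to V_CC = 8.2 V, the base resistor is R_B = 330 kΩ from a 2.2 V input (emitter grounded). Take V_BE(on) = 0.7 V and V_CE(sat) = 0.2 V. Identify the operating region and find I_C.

active; I_C ≈ 0.91 mA

Assume active. Base-emitter loop: I_B = (V_BB − V_BE)/R_B = (2.2 − 0.7)/330 = 0.00455 mA.
I_C = β·I_B = 200×0.00455 = 0.909 mA.
V_CE = V_CC − I_C·R_C = 8.2 − 0.909×8.2 = 0.745 V > V_CE(sat), so the active-region assumption holds.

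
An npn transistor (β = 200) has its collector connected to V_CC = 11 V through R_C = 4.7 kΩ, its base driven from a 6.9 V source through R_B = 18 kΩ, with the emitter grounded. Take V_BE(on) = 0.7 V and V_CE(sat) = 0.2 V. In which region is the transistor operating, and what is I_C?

saturation; I_C ≈ 2.3 mA

Assume active: I_B = (6.9 − 0.7)/18 = 0.344 mA, giving I_C = β·I_B = 68.9 mA.
But then V_CE = 11 − 68.9×4.7 = -313 V < V_CE(sat) = 0.2 V — impossible in the active region.
So the transistor is saturated. With V_CE = 0.2 V, I_C = (V_CC − 0.2)/R_C = 10.8/4.7 = 2.3 mA.
Check: β·I_B = 68.9 mA > I_C = 2.3 mA, confirming saturation.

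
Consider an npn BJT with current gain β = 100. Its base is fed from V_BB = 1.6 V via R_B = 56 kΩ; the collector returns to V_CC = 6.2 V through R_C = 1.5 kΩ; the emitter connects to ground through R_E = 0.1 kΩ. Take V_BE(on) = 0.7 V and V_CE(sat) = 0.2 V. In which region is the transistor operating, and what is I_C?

Assume active. Base-emitter loop: I_B = (V_BB − V_BE)/(R_B + (β+1)R_E) = (1.6 − 0.7)/(56 + 101×0.1) = 0.0136 mA.
I_C = β·I_B = 100×0.0136 = 1.36 mA.
V_CE = V_CC − I_C·R_C − I_E·R_E = 6.2 − 1.36×1.5 − 1.38×0.1 = 4.02 V > V_CE(sat), so the active-region assumption holds.

active; I_C ≈ 1.4 mA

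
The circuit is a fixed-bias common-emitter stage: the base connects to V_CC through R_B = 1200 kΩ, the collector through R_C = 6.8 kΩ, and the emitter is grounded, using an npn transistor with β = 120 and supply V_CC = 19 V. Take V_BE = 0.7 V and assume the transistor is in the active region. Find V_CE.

Base loop: V_CC = I_B·R_B + V_BE, so I_B = (19 − 0.7)/1200 kΩ = 0.0153 mA.
In the active region I_C = β·I_B = 120 × 0.0153 = 1.83 mA.
Collector loop: V_CE = V_CC − I_C·R_C = 19 − 1.83×6.8 = 6.56 V.
Since V_CE = 6.56 V > V_CE(sat) ≈ 0.2 V, the transistor is in the active region as assumed.

V_CE ≈ 6.6 V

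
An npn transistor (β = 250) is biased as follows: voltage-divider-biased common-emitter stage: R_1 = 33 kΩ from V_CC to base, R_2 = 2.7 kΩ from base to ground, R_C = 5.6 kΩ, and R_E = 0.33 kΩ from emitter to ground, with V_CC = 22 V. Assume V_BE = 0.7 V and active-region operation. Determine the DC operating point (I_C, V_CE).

Thevenize the base divider: V_Th = V_CC·R_2/(R_1+R_2) = 22×2.7/35.7 = 1.66 V, R_Th = R_1‖R_2 = 2.5 kΩ.
Base-emitter loop: V_Th = I_B·R_Th + V_BE + (β+1)I_B·R_E, so I_B = (1.66 − 0.7) / (2.5 + 251×0.33) = 0.0113 mA.
I_C = β·I_B = 250×0.0113 = 2.82 mA, and I_E = (β+1)I_B = 2.84 mA.
V_CE = V_CC − I_C·R_C − I_E·R_E = 22 − 2.82×5.6 − 2.84×0.33 = 5.25 V.
V_CE = 5.25 V > 0.2 V confirms active-region operation.

I_C ≈ 2.8 mA, V_CE ≈ 5.2 V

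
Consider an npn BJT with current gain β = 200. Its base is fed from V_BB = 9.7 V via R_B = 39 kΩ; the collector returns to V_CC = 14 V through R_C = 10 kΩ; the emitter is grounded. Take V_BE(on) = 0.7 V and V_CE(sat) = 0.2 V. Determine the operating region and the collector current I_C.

saturation; I_C ≈ 1.4 mA

Assume active: I_B = (9.7 − 0.7)/39 = 0.231 mA, giving I_C = β·I_B = 46.2 mA.
But then V_CE = 14 − 46.2×10 = -448 V < V_CE(sat) = 0.2 V — impossible in the active region.
So the transistor is saturated. With V_CE = 0.2 V, I_C = (V_CC − 0.2)/R_C = 13.8/10 = 1.38 mA.
Check: β·I_B = 46.2 mA > I_C = 1.38 mA, confirming saturation.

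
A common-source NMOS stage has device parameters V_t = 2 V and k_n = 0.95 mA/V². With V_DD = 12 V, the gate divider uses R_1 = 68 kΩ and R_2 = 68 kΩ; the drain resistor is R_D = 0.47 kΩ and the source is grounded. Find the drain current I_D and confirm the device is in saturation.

V_G = V_DD·R_2/(R_1+R_2) = 12×68/136 = 6 V. With the source grounded, V_GS = V_G = 6 V.
Assume saturation: I_D = (k_n/2)(V_GS − V_t)² = (0.95/2)×(6 − 2)² = 0.475×4² = 7.6 mA.
V_DS = V_DD − I_D·R_D = 12 − 7.6×0.47 = 8.43 V.
Saturation requires V_DS ≥ V_GS − V_t = 4 V; 8.43 ≥ 4 ✓.

I_D ≈ 7.6 mA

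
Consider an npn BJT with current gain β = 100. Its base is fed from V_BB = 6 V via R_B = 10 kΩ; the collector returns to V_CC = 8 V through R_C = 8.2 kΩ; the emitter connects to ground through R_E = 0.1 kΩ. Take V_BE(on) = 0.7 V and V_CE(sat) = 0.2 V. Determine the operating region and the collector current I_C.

saturation; I_C ≈ 0.93 mA

Assume active: I_B = (6 − 0.7)/(10 + 101×0.1) = 0.264 mA, I_C = β·I_B = 26.4 mA.
Then V_CE = 8 − 26.4×8.2 − 26.6×0.1 = -211 V < 0.2 V — the active assumption fails.
Re-solve with V_CE = 0.2 V. KCL at the emitter: V_E/R_E = (V_BB−0.7−V_E)/R_B + (V_CC−0.2−V_E)/R_C, giving V_E = 0.145 V.
I_C = (V_CC − 0.2 − V_E)/R_C = (7.8 − 0.145)/8.2 = 0.934 mA.
Check: I_B = (5.3 − 0.145)/10 = 0.516 mA, and β·I_B = 51.6 mA > I_C, confirming saturation.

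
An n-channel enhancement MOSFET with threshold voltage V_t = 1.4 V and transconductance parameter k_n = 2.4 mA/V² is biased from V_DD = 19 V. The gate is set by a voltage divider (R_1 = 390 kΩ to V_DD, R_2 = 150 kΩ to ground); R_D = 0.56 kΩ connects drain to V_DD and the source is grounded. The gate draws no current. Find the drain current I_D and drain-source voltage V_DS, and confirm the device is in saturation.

I_D ≈ 18 mA, V_DS ≈ 8.9 V

V_G = V_DD·R_2/(R_1+R_2) = 19×150/540 = 5.28 V. With the source grounded, V_GS = V_G = 5.28 V.
Assume saturation: I_D = (k_n/2)(V_GS − V_t)² = (2.4/2)×(5.28 − 1.4)² = 1.2×3.88² = 18 mA.
V_DS = V_DD − I_D·R_D = 19 − 18×0.56 = 8.9 V.
Saturation requires V_DS ≥ V_GS − V_t = 3.88 V; 8.9 ≥ 3.88 ✓.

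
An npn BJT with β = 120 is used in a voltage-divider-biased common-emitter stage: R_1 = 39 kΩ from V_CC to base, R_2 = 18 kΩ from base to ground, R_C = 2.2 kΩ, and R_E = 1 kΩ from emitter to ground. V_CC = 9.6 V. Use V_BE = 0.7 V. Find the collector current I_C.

I_C ≈ 2.1 mA

Thevenize the base divider: V_Th = V_CC·R_2/(R_1+R_2) = 9.6×18/57 = 3.03 V, R_Th = R_1‖R_2 = 12.3 kΩ.
Base-emitter loop: V_Th = I_B·R_Th + V_BE + (β+1)I_B·R_E, so I_B = (3.03 − 0.7) / (12.3 + 121×1) = 0.0175 mA.
I_C = β·I_B = 120×0.0175 = 2.1 mA, and I_E = (β+1)I_B = 2.12 mA.
V_CE = V_CC − I_C·R_C − I_E·R_E = 9.6 − 2.1×2.2 − 2.12×1 = 2.87 V.
V_CE = 2.87 V > 0.2 V confirms active-region operation.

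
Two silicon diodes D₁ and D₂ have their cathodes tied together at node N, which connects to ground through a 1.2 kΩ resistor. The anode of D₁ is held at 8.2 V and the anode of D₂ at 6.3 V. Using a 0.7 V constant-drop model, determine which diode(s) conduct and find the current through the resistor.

Only D₁ conducts; I_R ≈ 6.2 mA

Assume both conduct. Then node N would need to be at both 8.2−0.7 = 7.5 V and 6.3−0.7 = 5.6 V, which is impossible.
Assume only D₁ conducts: V_N = 8.2 − 0.7 = 7.5 V, so I_R = 7.5/1.2 = 6.25 mA.
Check D₂: its anode-to-cathode voltage is 6.3 − 7.5 = -1.2 V < 0.7 V, so it is off. The assumption is consistent.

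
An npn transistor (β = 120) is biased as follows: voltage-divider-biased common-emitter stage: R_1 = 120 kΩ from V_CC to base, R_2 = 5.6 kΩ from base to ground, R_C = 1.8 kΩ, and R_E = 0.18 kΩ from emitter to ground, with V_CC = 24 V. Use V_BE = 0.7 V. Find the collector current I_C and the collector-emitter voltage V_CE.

I_C ≈ 1.6 mA, V_CE ≈ 21 V

Thevenize the base divider: V_Th = V_CC·R_2/(R_1+R_2) = 24×5.6/126 = 1.07 V, R_Th = R_1‖R_2 = 5.35 kΩ.
Base-emitter loop: V_Th = I_B·R_Th + V_BE + (β+1)I_B·R_E, so I_B = (1.07 − 0.7) / (5.35 + 121×0.18) = 0.0136 mA.
I_C = β·I_B = 120×0.0136 = 1.64 mA, and I_E = (β+1)I_B = 1.65 mA.
V_CE = V_CC − I_C·R_C − I_E·R_E = 24 − 1.64×1.8 − 1.65×0.18 = 20.8 V.
V_CE = 20.8 V > 0.2 V confirms active-region operation.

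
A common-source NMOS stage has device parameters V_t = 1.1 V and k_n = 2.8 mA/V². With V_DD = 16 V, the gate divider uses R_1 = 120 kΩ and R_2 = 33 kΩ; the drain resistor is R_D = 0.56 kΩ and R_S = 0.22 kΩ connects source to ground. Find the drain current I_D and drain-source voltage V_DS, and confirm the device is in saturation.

V_G = V_DD·R_2/(R_1+R_2) = 16×33/153 = 3.45 V.
Assume saturation: I_D = (k_n/2)(V_GS − V_t)² with V_GS = V_G − I_D·R_S = 3.45 − 0.22·I_D.
Substituting gives 0.0678·I_D² − 2.45·I_D + 7.74 = 0, with roots I_D = 3.5 or 32.6 mA.
The root I_D = 32.6 mA gives V_GS = -3.73 V ≤ V_t, so take I_D = 3.5 mA.
Then V_GS = 2.68 V and V_DS = V_DD − I_D(R_D+R_S) = 16 − 3.5×0.78 = 13.3 V.
Saturation requires V_DS ≥ V_GS − V_t = 1.58 V; 13.3 ≥ 1.58 ✓.

I_D ≈ 3.5 mA, V_DS ≈ 13 V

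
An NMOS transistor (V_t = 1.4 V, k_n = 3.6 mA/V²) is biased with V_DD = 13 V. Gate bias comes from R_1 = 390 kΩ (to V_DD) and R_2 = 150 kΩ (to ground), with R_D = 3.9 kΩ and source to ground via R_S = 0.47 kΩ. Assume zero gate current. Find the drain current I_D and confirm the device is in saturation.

I_D ≈ 2.3 mA

V_G = V_DD·R_2/(R_1+R_2) = 13×150/540 = 3.61 V.
Assume saturation: I_D = (k_n/2)(V_GS − V_t)² with V_GS = V_G − I_D·R_S = 3.61 − 0.47·I_D.
Substituting gives 0.398·I_D² − 4.74·I_D + 8.8 = 0, with roots I_D = 2.3 or 9.62 mA.
The root I_D = 9.62 mA gives V_GS = -0.912 V ≤ V_t, so take I_D = 2.3 mA.
Then V_GS = 2.53 V and V_DS = V_DD − I_D(R_D+R_S) = 13 − 2.3×4.37 = 2.95 V.
Saturation requires V_DS ≥ V_GS − V_t = 1.13 V; 2.95 ≥ 1.13 ✓.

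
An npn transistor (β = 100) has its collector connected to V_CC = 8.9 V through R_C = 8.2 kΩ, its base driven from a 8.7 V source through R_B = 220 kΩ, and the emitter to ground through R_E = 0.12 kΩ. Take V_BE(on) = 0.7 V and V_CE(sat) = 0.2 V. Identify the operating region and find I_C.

saturation; I_C ≈ 1 mA

Assume active: I_B = (8.7 − 0.7)/(220 + 101×0.12) = 0.0345 mA, I_C = β·I_B = 3.45 mA.
Then V_CE = 8.9 − 3.45×8.2 − 3.48×0.12 = -19.8 V < 0.2 V — the active assumption fails.
Re-solve with V_CE = 0.2 V. KCL at the emitter: V_E/R_E = (V_BB−0.7−V_E)/R_B + (V_CC−0.2−V_E)/R_C, giving V_E = 0.13 V.
I_C = (V_CC − 0.2 − V_E)/R_C = (8.7 − 0.13)/8.2 = 1.05 mA.
Check: I_B = (8 − 0.13)/220 = 0.0358 mA, and β·I_B = 3.58 mA > I_C, confirming saturation.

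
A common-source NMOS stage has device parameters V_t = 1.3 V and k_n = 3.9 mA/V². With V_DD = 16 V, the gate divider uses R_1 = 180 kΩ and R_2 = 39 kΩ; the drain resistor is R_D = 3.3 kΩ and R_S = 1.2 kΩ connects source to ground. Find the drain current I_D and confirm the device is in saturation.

V_G = V_DD·R_2/(R_1+R_2) = 16×39/219 = 2.85 V.
Assume saturation: I_D = (k_n/2)(V_GS − V_t)² with V_GS = V_G − I_D·R_S = 2.85 − 1.2·I_D.
Substituting gives 2.81·I_D² − 8.25·I_D + 4.68 = 0, with roots I_D = 0.768 or 2.17 mA.
The root I_D = 2.17 mA gives V_GS = 0.245 V ≤ V_t, so take I_D = 0.768 mA.
Then V_GS = 1.93 V and V_DS = V_DD − I_D(R_D+R_S) = 16 − 0.768×4.5 = 12.5 V.
Saturation requires V_DS ≥ V_GS − V_t = 0.628 V; 12.5 ≥ 0.628 ✓.

I_D ≈ 0.77 mA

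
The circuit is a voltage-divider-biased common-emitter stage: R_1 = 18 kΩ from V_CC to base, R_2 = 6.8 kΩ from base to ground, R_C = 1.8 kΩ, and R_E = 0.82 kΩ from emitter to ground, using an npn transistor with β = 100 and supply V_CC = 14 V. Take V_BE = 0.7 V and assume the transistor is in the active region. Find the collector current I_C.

I_C ≈ 3.6 mA

Thevenize the base divider: V_Th = V_CC·R_2/(R_1+R_2) = 14×6.8/24.8 = 3.84 V, R_Th = R_1‖R_2 = 4.94 kΩ.
Base-emitter loop: V_Th = I_B·R_Th + V_BE + (β+1)I_B·R_E, so I_B = (3.84 − 0.7) / (4.94 + 101×0.82) = 0.0358 mA.
I_C = β·I_B = 100×0.0358 = 3.58 mA, and I_E = (β+1)I_B = 3.61 mA.
V_CE = V_CC − I_C·R_C − I_E·R_E = 14 − 3.58×1.8 − 3.61×0.82 = 4.6 V.
V_CE = 4.6 V > 0.2 V confirms active-region operation.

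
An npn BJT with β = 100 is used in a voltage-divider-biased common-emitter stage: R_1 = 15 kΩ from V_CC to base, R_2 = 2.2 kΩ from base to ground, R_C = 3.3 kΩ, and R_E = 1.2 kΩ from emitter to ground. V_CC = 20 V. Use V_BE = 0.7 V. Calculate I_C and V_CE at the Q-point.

I_C ≈ 1.5 mA, V_CE ≈ 13 V

Thevenize the base divider: V_Th = V_CC·R_2/(R_1+R_2) = 20×2.2/17.2 = 2.56 V, R_Th = R_1‖R_2 = 1.92 kΩ.
Base-emitter loop: V_Th = I_B·R_Th + V_BE + (β+1)I_B·R_E, so I_B = (2.56 − 0.7) / (1.92 + 101×1.2) = 0.0151 mA.
I_C = β·I_B = 100×0.0151 = 1.51 mA, and I_E = (β+1)I_B = 1.52 mA.
V_CE = V_CC − I_C·R_C − I_E·R_E = 20 − 1.51×3.3 − 1.52×1.2 = 13.2 V.
V_CE = 13.2 V > 0.2 V confirms active-region operation.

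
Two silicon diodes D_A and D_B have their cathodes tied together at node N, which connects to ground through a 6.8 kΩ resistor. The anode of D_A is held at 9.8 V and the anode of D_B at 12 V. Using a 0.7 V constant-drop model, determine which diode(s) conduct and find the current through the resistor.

Only D_B conducts; I_R ≈ 1.7 mA

Assume both conduct. Then node N would need to be at both 9.8−0.7 = 9.1 V and 12−0.7 = 11.3 V, which is impossible.
Assume only D_B conducts: V_N = 12 − 0.7 = 11.3 V, so I_R = 11.3/6.8 = 1.66 mA.
Check D_A: its anode-to-cathode voltage is 9.8 − 11.3 = -1.5 V < 0.7 V, so it is off. The assumption is consistent.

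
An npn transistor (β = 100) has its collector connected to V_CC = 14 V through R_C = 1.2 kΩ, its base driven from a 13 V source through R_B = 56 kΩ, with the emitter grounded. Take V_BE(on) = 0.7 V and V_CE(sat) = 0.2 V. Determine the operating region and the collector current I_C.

saturation; I_C ≈ 12 mA

Assume active: I_B = (13 − 0.7)/56 = 0.22 mA, giving I_C = β·I_B = 22 mA.
But then V_CE = 14 − 22×1.2 = -12.4 V < V_CE(sat) = 0.2 V — impossible in the active region.
So the transistor is saturated. With V_CE = 0.2 V, I_C = (V_CC − 0.2)/R_C = 13.8/1.2 = 11.5 mA.
Check: β·I_B = 22 mA > I_C = 11.5 mA, confirming saturation.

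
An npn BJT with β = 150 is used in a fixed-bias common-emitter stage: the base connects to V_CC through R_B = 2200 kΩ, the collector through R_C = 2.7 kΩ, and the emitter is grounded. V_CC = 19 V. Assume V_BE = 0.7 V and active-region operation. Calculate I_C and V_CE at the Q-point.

I_C ≈ 1.2 mA, V_CE ≈ 16 V

Base loop: V_CC = I_B·R_B + V_BE, so I_B = (19 − 0.7)/2200 kΩ = 0.00832 mA.
In the active region I_C = β·I_B = 150 × 0.00832 = 1.25 mA.
Collector loop: V_CE = V_CC − I_C·R_C = 19 − 1.25×2.7 = 15.6 V.
Since V_CE = 15.6 V > V_CE(sat) ≈ 0.2 V, the transistor is in the active region as assumed.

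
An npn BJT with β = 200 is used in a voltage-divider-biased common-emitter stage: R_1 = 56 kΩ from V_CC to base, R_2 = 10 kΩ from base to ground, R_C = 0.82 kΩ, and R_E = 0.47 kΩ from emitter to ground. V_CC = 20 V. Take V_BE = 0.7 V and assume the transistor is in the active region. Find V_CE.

V_CE ≈ 14 V

Thevenize the base divider: V_Th = V_CC·R_2/(R_1+R_2) = 20×10/66 = 3.03 V, R_Th = R_1‖R_2 = 8.48 kΩ.
Base-emitter loop: V_Th = I_B·R_Th + V_BE + (β+1)I_B·R_E, so I_B = (3.03 − 0.7) / (8.48 + 201×0.47) = 0.0226 mA.
I_C = β·I_B = 200×0.0226 = 4.53 mA, and I_E = (β+1)I_B = 4.55 mA.
V_CE = V_CC − I_C·R_C − I_E·R_E = 20 − 4.53×0.82 − 4.55×0.47 = 14.1 V.
V_CE = 14.1 V > 0.2 V confirms active-region operation.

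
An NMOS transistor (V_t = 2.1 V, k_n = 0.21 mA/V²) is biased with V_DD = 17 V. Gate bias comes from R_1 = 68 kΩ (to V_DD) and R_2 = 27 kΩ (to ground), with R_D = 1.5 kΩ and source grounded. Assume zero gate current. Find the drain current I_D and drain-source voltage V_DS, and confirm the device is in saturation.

I_D ≈ 0.78 mA, V_DS ≈ 16 V

V_G = V_DD·R_2/(R_1+R_2) = 17×27/95 = 4.83 V. With the source grounded, V_GS = V_G = 4.83 V.
Assume saturation: I_D = (k_n/2)(V_GS − V_t)² = (0.21/2)×(4.83 − 2.1)² = 0.105×2.73² = 0.783 mA.
V_DS = V_DD − I_D·R_D = 17 − 0.783×1.5 = 15.8 V.
Saturation requires V_DS ≥ V_GS − V_t = 2.73 V; 15.8 ≥ 2.73 ✓.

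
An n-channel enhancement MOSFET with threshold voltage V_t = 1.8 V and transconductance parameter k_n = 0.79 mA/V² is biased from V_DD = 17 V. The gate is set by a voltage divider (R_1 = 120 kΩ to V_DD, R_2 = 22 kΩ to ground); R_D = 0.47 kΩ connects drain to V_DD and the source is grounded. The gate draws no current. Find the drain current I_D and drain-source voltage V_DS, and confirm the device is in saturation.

V_G = V_DD·R_2/(R_1+R_2) = 17×22/142 = 2.63 V. With the source grounded, V_GS = V_G = 2.63 V.
Assume saturation: I_D = (k_n/2)(V_GS − V_t)² = (0.79/2)×(2.63 − 1.8)² = 0.395×0.834² = 0.275 mA.
V_DS = V_DD − I_D·R_D = 17 − 0.275×0.47 = 16.9 V.
Saturation requires V_DS ≥ V_GS − V_t = 0.834 V; 16.9 ≥ 0.834 ✓.

I_D ≈ 0.27 mA, V_DS ≈ 17 V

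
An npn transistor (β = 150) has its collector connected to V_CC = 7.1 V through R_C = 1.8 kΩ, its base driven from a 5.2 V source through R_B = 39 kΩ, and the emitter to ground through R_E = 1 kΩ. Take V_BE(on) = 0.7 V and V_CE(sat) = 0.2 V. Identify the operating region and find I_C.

Assume active: I_B = (5.2 − 0.7)/(39 + 151×1) = 0.0237 mA, I_C = β·I_B = 3.55 mA.
Then V_CE = 7.1 − 3.55×1.8 − 3.58×1 = -2.87 V < 0.2 V — the active assumption fails.
Re-solve with V_CE = 0.2 V. KCL at the emitter: V_E/R_E = (V_BB−0.7−V_E)/R_B + (V_CC−0.2−V_E)/R_C, giving V_E = 2.5 V.
I_C = (V_CC − 0.2 − V_E)/R_C = (6.9 − 2.5)/1.8 = 2.45 mA.
Check: I_B = (4.5 − 2.5)/39 = 0.0514 mA, and β·I_B = 7.7 mA > I_C, confirming saturation.

saturation; I_C ≈ 2.4 mA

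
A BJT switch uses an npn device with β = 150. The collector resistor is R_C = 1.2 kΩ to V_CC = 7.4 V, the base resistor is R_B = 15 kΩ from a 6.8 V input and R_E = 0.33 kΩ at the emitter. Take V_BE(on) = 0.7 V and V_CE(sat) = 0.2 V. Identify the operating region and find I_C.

saturation; I_C ≈ 4.6 mA

Assume active: I_B = (6.8 − 0.7)/(15 + 151×0.33) = 0.0941 mA, I_C = β·I_B = 14.1 mA.
Then V_CE = 7.4 − 14.1×1.2 − 14.2×0.33 = -14.2 V < 0.2 V — the active assumption fails.
Re-solve with V_CE = 0.2 V. KCL at the emitter: V_E/R_E = (V_BB−0.7−V_E)/R_B + (V_CC−0.2−V_E)/R_C, giving V_E = 1.63 V.
I_C = (V_CC − 0.2 − V_E)/R_C = (7.2 − 1.63)/1.2 = 4.64 mA.
Check: I_B = (6.1 − 1.63)/15 = 0.298 mA, and β·I_B = 44.7 mA > I_C, confirming saturation.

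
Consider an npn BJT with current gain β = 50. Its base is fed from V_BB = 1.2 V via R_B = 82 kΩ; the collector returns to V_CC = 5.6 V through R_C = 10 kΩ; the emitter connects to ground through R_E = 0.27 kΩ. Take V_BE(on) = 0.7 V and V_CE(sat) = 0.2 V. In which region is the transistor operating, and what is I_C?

Assume active. Base-emitter loop: I_B = (V_BB − V_BE)/(R_B + (β+1)R_E) = (1.2 − 0.7)/(82 + 51×0.27) = 0.00522 mA.
I_C = β·I_B = 50×0.00522 = 0.261 mA.
V_CE = V_CC − I_C·R_C − I_E·R_E = 5.6 − 0.261×10 − 0.266×0.27 = 2.92 V > V_CE(sat), so the active-region assumption holds.

active; I_C ≈ 0.26 mA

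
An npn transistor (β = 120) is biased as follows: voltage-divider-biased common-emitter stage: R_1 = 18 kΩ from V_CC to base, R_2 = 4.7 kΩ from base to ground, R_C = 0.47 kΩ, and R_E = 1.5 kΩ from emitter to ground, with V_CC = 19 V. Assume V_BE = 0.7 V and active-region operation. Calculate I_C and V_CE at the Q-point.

I_C ≈ 2.1 mA, V_CE ≈ 15 V

Thevenize the base divider: V_Th = V_CC·R_2/(R_1+R_2) = 19×4.7/22.7 = 3.93 V, R_Th = R_1‖R_2 = 3.73 kΩ.
Base-emitter loop: V_Th = I_B·R_Th + V_BE + (β+1)I_B·R_E, so I_B = (3.93 − 0.7) / (3.73 + 121×1.5) = 0.0175 mA.
I_C = β·I_B = 120×0.0175 = 2.1 mA, and I_E = (β+1)I_B = 2.11 mA.
V_CE = V_CC − I_C·R_C − I_E·R_E = 19 − 2.1×0.47 − 2.11×1.5 = 14.8 V.
V_CE = 14.8 V > 0.2 V confirms active-region operation.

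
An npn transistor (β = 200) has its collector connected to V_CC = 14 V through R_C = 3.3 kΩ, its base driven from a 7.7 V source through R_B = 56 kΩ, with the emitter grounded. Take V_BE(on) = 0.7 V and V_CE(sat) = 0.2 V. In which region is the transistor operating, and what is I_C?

saturation; I_C ≈ 4.2 mA

Assume active: I_B = (7.7 − 0.7)/56 = 0.125 mA, giving I_C = β·I_B = 25 mA.
But then V_CE = 14 − 25×3.3 = -68.5 V < V_CE(sat) = 0.2 V — impossible in the active region.
So the transistor is saturated. With V_CE = 0.2 V, I_C = (V_CC − 0.2)/R_C = 13.8/3.3 = 4.18 mA.
Check: β·I_B = 25 mA > I_C = 4.18 mA, confirming saturation.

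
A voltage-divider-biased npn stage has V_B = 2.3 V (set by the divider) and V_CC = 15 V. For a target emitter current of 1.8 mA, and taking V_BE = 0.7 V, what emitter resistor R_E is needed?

R_E ≈ 0.89 kΩ

V_E = V_B − V_BE = 2.3 − 0.7 = 1.6 V.
R_E = V_E / I_E = 1.6 / 1.8 = 0.889 kΩ.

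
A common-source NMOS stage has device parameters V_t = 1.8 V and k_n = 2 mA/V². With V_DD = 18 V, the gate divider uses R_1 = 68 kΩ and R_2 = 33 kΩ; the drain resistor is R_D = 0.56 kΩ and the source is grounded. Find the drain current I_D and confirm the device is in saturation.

V_G = V_DD·R_2/(R_1+R_2) = 18×33/101 = 5.88 V. With the source grounded, V_GS = V_G = 5.88 V.
Assume saturation: I_D = (k_n/2)(V_GS − V_t)² = (2/2)×(5.88 − 1.8)² = 1×4.08² = 16.7 mA.
V_DS = V_DD − I_D·R_D = 18 − 16.7×0.56 = 8.67 V.
Saturation requires V_DS ≥ V_GS − V_t = 4.08 V; 8.67 ≥ 4.08 ✓.

I_D ≈ 17 mA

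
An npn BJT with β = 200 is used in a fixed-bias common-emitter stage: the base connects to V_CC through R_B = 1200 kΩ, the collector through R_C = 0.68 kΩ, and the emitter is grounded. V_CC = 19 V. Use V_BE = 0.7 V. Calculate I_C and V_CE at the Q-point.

I_C ≈ 3.1 mA, V_CE ≈ 17 V

Base loop: V_CC = I_B·R_B + V_BE, so I_B = (19 − 0.7)/1200 kΩ = 0.0153 mA.
In the active region I_C = β·I_B = 200 × 0.0153 = 3.05 mA.
Collector loop: V_CE = V_CC − I_C·R_C = 19 − 3.05×0.68 = 16.9 V.
Since V_CE = 16.9 V > V_CE(sat) ≈ 0.2 V, the transistor is in the active region as assumed.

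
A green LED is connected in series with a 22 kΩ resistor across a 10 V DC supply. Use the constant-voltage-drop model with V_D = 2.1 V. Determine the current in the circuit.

KVL around the loop: 10 = V_D + I·R = 2.1 + I × 22 kΩ.
So I = (10 − 2.1) / 22 kΩ = 7.9 / 22 = 0.359 mA.

I ≈ 0.36 mA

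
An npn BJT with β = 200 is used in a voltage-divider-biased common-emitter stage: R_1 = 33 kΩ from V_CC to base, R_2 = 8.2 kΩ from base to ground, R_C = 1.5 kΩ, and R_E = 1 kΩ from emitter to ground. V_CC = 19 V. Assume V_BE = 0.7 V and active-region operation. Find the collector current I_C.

I_C ≈ 3 mA

Thevenize the base divider: V_Th = V_CC·R_2/(R_1+R_2) = 19×8.2/41.2 = 3.78 V, R_Th = R_1‖R_2 = 6.57 kΩ.
Base-emitter loop: V_Th = I_B·R_Th + V_BE + (β+1)I_B·R_E, so I_B = (3.78 − 0.7) / (6.57 + 201×1) = 0.0148 mA.
I_C = β·I_B = 200×0.0148 = 2.97 mA, and I_E = (β+1)I_B = 2.98 mA.
V_CE = V_CC − I_C·R_C − I_E·R_E = 19 − 2.97×1.5 − 2.98×1 = 11.6 V.
V_CE = 11.6 V > 0.2 V confirms active-region operation.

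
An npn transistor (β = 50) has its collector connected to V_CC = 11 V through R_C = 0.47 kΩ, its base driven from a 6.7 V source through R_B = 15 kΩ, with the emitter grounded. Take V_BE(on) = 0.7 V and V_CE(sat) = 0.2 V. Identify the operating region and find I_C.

active; I_C ≈ 20 mA

Assume active. Base-emitter loop: I_B = (V_BB − V_BE)/R_B = (6.7 − 0.7)/15 = 0.4 mA.
I_C = β·I_B = 50×0.4 = 20 mA.
V_CE = V_CC − I_C·R_C = 11 − 20×0.47 = 1.6 V > V_CE(sat), so the active-region assumption holds.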